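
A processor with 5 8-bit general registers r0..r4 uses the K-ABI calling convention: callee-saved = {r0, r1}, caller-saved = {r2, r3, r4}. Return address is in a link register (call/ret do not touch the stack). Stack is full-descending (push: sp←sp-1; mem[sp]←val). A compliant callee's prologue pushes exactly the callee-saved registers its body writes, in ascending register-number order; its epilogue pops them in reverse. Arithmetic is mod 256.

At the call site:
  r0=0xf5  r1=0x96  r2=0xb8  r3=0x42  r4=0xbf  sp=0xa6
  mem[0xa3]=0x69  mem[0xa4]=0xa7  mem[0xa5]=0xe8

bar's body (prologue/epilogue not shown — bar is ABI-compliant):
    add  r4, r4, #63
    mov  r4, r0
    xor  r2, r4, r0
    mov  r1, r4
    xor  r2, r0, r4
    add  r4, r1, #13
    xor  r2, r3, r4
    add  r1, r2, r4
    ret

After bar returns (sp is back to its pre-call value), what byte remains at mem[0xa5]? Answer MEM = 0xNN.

MEM = 0x96

prologue: push r1 -> mem[0xa5]=0x96, sp=0xa5
body[0] add  r4, r4, #63 -> r4=0xfe
body[1] mov  r4, r0 -> r4=0xf5
body[2] xor  r2, r4, r0 -> r2=0x00
body[3] mov  r1, r4 -> r1=0xf5
body[4] xor  r2, r0, r4 -> r2=0x00
body[5] add  r4, r1, #13 -> r4=0x02
body[6] xor  r2, r3, r4 -> r2=0x40
body[7] add  r1, r2, r4 -> r1=0x42
epilogue: pop r1=0x96, sp=0xa6
prologue pushed ['r1'] at ['0xa5']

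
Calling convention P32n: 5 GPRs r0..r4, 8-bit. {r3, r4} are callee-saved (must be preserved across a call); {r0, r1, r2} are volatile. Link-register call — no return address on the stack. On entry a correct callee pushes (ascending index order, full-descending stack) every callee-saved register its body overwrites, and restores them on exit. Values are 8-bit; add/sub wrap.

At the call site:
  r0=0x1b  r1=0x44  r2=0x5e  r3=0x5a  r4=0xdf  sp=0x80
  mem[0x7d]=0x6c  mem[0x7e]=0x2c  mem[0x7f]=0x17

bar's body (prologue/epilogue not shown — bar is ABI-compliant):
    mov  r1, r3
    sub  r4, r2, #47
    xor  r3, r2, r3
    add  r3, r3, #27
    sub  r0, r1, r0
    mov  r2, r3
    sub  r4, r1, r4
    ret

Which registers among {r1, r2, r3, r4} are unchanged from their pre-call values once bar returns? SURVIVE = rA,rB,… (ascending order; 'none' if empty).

SURVIVE = r3,r4

prologue: push r3 -> mem[0x7f]=0x5a, sp=0x7f
prologue: push r4 -> mem[0x7e]=0xdf, sp=0x7e
body[0] mov  r1, r3 -> r1=0x5a
body[1] sub  r4, r2, #47 -> r4=0x2f
body[2] xor  r3, r2, r3 -> r3=0x04
body[3] add  r3, r3, #27 -> r3=0x1f
body[4] sub  r0, r1, r0 -> r0=0x3f
body[5] mov  r2, r3 -> r2=0x1f
body[6] sub  r4, r1, r4 -> r4=0x2b
epilogue: pop r4=0xdf, sp=0x7f
epilogue: pop r3=0x5a, sp=0x80
r1: caller-saved, written=True
r2: caller-saved, written=True
r3: callee-saved, written=True
r4: callee-saved, written=True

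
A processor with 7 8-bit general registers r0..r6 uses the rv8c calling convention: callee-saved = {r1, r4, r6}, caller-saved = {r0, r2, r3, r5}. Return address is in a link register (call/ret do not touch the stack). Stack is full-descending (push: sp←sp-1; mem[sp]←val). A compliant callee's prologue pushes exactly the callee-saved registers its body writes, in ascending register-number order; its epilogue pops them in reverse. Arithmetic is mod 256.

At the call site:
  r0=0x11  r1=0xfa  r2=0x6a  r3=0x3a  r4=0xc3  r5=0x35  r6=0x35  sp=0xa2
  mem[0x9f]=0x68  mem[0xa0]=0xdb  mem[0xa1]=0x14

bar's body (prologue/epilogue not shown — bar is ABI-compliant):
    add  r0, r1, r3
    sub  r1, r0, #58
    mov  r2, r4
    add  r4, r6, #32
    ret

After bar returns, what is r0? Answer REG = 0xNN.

REG = 0x34

prologue: push r1 -> mem[0xa1]=0xfa, sp=0xa1
prologue: push r4 -> mem[0xa0]=0xc3, sp=0xa0
body[0] add  r0, r1, r3 -> r0=0x34
body[1] sub  r1, r0, #58 -> r1=0xfa
body[2] mov  r2, r4 -> r2=0xc3
body[3] add  r4, r6, #32 -> r4=0x55
epilogue: pop r4=0xc3, sp=0xa1
epilogue: pop r1=0xfa, sp=0xa2
r0 is caller-saved -> body value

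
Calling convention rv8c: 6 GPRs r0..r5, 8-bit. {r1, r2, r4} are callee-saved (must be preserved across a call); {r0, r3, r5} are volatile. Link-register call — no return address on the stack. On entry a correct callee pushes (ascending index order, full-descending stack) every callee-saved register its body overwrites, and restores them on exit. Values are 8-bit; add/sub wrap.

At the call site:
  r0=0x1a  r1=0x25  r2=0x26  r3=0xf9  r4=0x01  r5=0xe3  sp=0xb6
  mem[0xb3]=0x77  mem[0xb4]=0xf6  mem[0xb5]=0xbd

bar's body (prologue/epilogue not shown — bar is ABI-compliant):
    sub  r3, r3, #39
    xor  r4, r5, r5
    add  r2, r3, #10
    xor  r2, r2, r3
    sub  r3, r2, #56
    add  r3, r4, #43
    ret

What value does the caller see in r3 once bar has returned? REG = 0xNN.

REG = 0x2b

prologue: push r2 -> mem[0xb5]=0x26, sp=0xb5
prologue: push r4 -> mem[0xb4]=0x01, sp=0xb4
body[0] sub  r3, r3, #39 -> r3=0xd2
body[1] xor  r4, r5, r5 -> r4=0x00
body[2] add  r2, r3, #10 -> r2=0xdc
body[3] xor  r2, r2, r3 -> r2=0x0e
body[4] sub  r3, r2, #56 -> r3=0xd6
body[5] add  r3, r4, #43 -> r3=0x2b
epilogue: pop r4=0x01, sp=0xb5
epilogue: pop r2=0x26, sp=0xb6
r3 is caller-saved -> body value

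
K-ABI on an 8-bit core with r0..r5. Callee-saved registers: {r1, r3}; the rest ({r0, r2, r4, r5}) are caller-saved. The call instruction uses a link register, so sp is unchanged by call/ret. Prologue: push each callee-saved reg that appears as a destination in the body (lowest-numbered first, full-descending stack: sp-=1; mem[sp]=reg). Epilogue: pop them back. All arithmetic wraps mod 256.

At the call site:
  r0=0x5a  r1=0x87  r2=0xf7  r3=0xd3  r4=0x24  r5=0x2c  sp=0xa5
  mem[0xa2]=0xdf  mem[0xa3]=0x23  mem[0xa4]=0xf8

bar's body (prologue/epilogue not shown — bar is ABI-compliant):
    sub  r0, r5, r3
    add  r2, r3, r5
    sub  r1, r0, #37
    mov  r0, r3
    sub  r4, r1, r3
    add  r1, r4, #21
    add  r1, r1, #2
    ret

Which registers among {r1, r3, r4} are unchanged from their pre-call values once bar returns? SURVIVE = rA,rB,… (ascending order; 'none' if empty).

SURVIVE = r1,r3

prologue: push r1 -> mem[0xa4]=0x87, sp=0xa4
body[0] sub  r0, r5, r3 -> r0=0x59
body[1] add  r2, r3, r5 -> r2=0xff
body[2] sub  r1, r0, #37 -> r1=0x34
body[3] mov  r0, r3 -> r0=0xd3
body[4] sub  r4, r1, r3 -> r4=0x61
body[5] add  r1, r4, #21 -> r1=0x76
body[6] add  r1, r1, #2 -> r1=0x78
epilogue: pop r1=0x87, sp=0xa5
r1: callee-saved, written=True
r3: callee-saved, written=False
r4: caller-saved, written=True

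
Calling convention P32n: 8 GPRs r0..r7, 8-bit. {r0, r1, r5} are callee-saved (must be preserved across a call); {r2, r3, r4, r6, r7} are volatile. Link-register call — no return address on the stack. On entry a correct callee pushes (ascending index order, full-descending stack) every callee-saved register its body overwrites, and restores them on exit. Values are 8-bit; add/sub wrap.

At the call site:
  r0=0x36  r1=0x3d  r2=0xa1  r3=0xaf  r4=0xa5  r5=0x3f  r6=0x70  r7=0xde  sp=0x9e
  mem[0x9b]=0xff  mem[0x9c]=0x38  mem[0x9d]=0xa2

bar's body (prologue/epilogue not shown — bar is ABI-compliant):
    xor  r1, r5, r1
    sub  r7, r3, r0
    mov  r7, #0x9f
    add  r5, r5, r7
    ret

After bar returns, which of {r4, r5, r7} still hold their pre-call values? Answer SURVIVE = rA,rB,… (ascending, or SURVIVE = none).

SURVIVE = r4,r5

prologue: push r1 -> mem[0x9d]=0x3d, sp=0x9d
prologue: push r5 -> mem[0x9c]=0x3f, sp=0x9c
body[0] xor  r1, r5, r1 -> r1=0x02
body[1] sub  r7, r3, r0 -> r7=0x79
body[2] mov  r7, #0x9f -> r7=0x9f
body[3] add  r5, r5, r7 -> r5=0xde
epilogue: pop r5=0x3f, sp=0x9d
epilogue: pop r1=0x3d, sp=0x9e
r4: caller-saved, written=False
r5: callee-saved, written=True
r7: caller-saved, written=True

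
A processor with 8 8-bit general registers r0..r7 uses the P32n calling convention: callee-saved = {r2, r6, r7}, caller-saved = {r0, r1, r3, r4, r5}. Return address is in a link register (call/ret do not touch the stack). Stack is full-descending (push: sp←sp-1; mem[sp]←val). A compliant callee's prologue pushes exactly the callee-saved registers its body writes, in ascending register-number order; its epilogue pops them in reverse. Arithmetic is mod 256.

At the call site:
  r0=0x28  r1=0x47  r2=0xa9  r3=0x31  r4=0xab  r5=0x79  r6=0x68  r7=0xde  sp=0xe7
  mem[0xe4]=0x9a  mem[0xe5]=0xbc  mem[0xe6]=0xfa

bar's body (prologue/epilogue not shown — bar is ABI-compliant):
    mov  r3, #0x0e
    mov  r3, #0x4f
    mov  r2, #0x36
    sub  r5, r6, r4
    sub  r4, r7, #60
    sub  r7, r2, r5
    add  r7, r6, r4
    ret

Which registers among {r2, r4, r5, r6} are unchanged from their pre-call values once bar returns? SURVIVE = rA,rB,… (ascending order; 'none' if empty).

prologue: push r2 → mem[0xe6]=0xa9, sp=0xe6
prologue: push r7 → mem[0xe5]=0xde, sp=0xe5
body[0] mov  r3, #0x0e → r3=0x0e
body[1] mov  r3, #0x4f → r3=0x4f
body[2] mov  r2, #0x36 → r2=0x36
body[3] sub  r5, r6, r4 → r5=0xbd
body[4] sub  r4, r7, #60 → r4=0xa2
body[5] sub  r7, r2, r5 → r7=0x79
body[6] add  r7, r6, r4 → r7=0x0a
epilogue: pop r7=0xde, sp=0xe6
epilogue: pop r2=0xa9, sp=0xe7
r2: callee-saved, written=True
r4: caller-saved, written=True
r5: caller-saved, written=True
r6: callee-saved, written=False

SURVIVE = r2,r6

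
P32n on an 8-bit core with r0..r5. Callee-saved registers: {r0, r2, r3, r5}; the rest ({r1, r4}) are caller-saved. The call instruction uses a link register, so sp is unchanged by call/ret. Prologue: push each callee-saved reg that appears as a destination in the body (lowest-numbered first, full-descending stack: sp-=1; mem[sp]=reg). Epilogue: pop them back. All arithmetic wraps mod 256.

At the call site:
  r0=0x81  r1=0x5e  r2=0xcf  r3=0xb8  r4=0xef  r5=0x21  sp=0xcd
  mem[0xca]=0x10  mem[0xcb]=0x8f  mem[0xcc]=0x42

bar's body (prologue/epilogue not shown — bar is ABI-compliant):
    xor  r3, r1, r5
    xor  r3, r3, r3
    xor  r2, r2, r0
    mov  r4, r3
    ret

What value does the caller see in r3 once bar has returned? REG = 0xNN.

REG = 0xb8

prologue: push r2 -> mem[0xcc]=0xcf, sp=0xcc
prologue: push r3 -> mem[0xcb]=0xb8, sp=0xcb
body[0] xor  r3, r1, r5 -> r3=0x7f
body[1] xor  r3, r3, r3 -> r3=0x00
body[2] xor  r2, r2, r0 -> r2=0x4e
body[3] mov  r4, r3 -> r4=0x00
epilogue: pop r3=0xb8, sp=0xcc
epilogue: pop r2=0xcf, sp=0xcd
r3 is callee-saved -> restored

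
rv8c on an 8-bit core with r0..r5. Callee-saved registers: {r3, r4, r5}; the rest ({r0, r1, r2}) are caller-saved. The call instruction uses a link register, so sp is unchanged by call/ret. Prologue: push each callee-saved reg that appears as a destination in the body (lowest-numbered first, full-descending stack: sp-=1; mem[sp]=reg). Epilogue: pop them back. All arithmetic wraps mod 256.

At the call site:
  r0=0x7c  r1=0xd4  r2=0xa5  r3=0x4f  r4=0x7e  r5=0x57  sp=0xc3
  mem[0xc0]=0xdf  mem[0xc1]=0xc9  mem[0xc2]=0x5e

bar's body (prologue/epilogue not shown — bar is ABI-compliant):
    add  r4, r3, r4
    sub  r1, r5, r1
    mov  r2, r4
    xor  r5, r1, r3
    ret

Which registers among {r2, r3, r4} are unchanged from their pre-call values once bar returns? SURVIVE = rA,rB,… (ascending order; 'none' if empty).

SURVIVE = r3,r4

prologue: push r4 -> mem[0xc2]=0x7e, sp=0xc2
prologue: push r5 -> mem[0xc1]=0x57, sp=0xc1
body[0] add  r4, r3, r4 -> r4=0xcd
body[1] sub  r1, r5, r1 -> r1=0x83
body[2] mov  r2, r4 -> r2=0xcd
body[3] xor  r5, r1, r3 -> r5=0xcc
epilogue: pop r5=0x57, sp=0xc2
epilogue: pop r4=0x7e, sp=0xc3
r2: caller-saved, written=True
r3: callee-saved, written=False
r4: callee-saved, written=True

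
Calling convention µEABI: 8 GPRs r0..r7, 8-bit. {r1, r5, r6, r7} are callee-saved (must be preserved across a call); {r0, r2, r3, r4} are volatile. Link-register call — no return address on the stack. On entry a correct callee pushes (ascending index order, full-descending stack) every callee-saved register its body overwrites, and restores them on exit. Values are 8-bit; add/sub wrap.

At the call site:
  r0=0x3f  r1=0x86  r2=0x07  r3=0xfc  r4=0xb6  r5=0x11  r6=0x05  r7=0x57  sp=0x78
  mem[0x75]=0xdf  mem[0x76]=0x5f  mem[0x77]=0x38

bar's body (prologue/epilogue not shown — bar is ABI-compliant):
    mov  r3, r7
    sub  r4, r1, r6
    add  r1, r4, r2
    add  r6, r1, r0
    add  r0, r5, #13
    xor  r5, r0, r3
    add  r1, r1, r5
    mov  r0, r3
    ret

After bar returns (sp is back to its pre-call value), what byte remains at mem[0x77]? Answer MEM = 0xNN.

MEM = 0x86

prologue: push r1 → mem[0x77]=0x86, sp=0x77
prologue: push r5 → mem[0x76]=0x11, sp=0x76
prologue: push r6 → mem[0x75]=0x05, sp=0x75
body[0] mov  r3, r7 → r3=0x57
body[1] sub  r4, r1, r6 → r4=0x81
body[2] add  r1, r4, r2 → r1=0x88
body[3] add  r6, r1, r0 → r6=0xc7
body[4] add  r0, r5, #13 → r0=0x1e
body[5] xor  r5, r0, r3 → r5=0x49
body[6] add  r1, r1, r5 → r1=0xd1
body[7] mov  r0, r3 → r0=0x57
epilogue: pop r6=0x05, sp=0x76
epilogue: pop r5=0x11, sp=0x77
epilogue: pop r1=0x86, sp=0x78
prologue pushed ['r1', 'r5', 'r6'] at ['0x77', '0x76', '0x75']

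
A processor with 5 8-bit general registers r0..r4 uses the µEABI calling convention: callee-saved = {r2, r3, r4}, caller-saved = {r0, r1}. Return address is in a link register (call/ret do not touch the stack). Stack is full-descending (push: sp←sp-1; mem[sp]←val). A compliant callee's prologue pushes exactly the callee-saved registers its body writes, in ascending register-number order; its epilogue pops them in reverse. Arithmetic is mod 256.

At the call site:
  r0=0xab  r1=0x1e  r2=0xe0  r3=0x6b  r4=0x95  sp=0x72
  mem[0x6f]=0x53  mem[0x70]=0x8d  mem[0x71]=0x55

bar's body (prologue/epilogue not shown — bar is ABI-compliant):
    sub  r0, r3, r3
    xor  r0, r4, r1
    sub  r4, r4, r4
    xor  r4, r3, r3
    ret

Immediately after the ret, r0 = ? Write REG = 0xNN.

prologue: push r4 -> mem[0x71]=0x95, sp=0x71
body[0] sub  r0, r3, r3 -> r0=0x00
body[1] xor  r0, r4, r1 -> r0=0x8b
body[2] sub  r4, r4, r4 -> r4=0x00
body[3] xor  r4, r3, r3 -> r4=0x00
epilogue: pop r4=0x95, sp=0x72
r0 is caller-saved -> body value

REG = 0x8b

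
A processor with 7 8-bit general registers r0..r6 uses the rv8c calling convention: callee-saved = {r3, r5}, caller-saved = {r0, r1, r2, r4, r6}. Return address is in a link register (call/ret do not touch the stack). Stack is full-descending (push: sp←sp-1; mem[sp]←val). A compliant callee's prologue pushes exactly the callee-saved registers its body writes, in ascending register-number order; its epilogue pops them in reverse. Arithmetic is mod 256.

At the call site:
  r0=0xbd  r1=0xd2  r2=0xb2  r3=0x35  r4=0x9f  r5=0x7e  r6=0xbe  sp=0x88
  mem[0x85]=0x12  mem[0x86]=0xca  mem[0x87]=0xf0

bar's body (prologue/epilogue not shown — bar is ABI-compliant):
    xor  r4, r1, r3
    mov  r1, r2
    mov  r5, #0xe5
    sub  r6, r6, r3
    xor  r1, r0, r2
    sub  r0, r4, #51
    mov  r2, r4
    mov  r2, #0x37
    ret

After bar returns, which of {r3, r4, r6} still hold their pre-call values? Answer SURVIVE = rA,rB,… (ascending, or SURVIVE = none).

SURVIVE = r3

prologue: push r5 -> mem[0x87]=0x7e, sp=0x87
body[0] xor  r4, r1, r3 -> r4=0xe7
body[1] mov  r1, r2 -> r1=0xb2
body[2] mov  r5, #0xe5 -> r5=0xe5
body[3] sub  r6, r6, r3 -> r6=0x89
body[4] xor  r1, r0, r2 -> r1=0x0f
body[5] sub  r0, r4, #51 -> r0=0xb4
body[6] mov  r2, r4 -> r2=0xe7
body[7] mov  r2, #0x37 -> r2=0x37
epilogue: pop r5=0x7e, sp=0x88
r3: callee-saved, written=False
r4: caller-saved, written=True
r6: caller-saved, written=True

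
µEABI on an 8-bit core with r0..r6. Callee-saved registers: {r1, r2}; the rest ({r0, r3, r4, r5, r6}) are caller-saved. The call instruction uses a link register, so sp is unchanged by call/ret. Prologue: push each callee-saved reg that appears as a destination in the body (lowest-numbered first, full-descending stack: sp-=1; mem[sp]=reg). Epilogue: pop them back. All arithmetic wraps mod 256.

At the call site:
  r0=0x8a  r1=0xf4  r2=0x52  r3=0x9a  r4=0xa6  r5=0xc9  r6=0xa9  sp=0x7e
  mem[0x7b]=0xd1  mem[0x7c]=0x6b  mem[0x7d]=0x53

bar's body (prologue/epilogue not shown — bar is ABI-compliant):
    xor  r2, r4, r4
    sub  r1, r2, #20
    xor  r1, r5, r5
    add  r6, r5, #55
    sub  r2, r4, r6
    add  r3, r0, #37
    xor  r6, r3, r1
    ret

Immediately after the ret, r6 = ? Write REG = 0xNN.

REG = 0xaf

prologue: push r1 -> mem[0x7d]=0xf4, sp=0x7d
prologue: push r2 -> mem[0x7c]=0x52, sp=0x7c
body[0] xor  r2, r4, r4 -> r2=0x00
body[1] sub  r1, r2, #20 -> r1=0xec
body[2] xor  r1, r5, r5 -> r1=0x00
body[3] add  r6, r5, #55 -> r6=0x00
body[4] sub  r2, r4, r6 -> r2=0xa6
body[5] add  r3, r0, #37 -> r3=0xaf
body[6] xor  r6, r3, r1 -> r6=0xaf
epilogue: pop r2=0x52, sp=0x7d
epilogue: pop r1=0xf4, sp=0x7e
r6 is caller-saved -> body value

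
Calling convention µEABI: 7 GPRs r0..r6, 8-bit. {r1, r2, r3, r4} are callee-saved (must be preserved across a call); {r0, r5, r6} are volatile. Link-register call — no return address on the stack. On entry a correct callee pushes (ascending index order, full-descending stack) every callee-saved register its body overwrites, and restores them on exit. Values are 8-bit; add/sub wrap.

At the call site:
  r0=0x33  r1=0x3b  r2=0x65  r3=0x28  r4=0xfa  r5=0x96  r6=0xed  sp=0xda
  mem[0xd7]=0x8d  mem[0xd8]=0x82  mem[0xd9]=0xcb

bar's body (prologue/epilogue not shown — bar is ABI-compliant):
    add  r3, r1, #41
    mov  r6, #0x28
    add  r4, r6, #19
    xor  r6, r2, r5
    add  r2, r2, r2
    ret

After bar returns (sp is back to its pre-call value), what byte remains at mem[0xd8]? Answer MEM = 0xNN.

MEM = 0x28

prologue: push r2 -> mem[0xd9]=0x65, sp=0xd9
prologue: push r3 -> mem[0xd8]=0x28, sp=0xd8
prologue: push r4 -> mem[0xd7]=0xfa, sp=0xd7
body[0] add  r3, r1, #41 -> r3=0x64
body[1] mov  r6, #0x28 -> r6=0x28
body[2] add  r4, r6, #19 -> r4=0x3b
body[3] xor  r6, r2, r5 -> r6=0xf3
body[4] add  r2, r2, r2 -> r2=0xca
epilogue: pop r4=0xfa, sp=0xd8
epilogue: pop r3=0x28, sp=0xd9
epilogue: pop r2=0x65, sp=0xda
prologue pushed ['r2', 'r3', 'r4'] at ['0xd9', '0xd8', '0xd7']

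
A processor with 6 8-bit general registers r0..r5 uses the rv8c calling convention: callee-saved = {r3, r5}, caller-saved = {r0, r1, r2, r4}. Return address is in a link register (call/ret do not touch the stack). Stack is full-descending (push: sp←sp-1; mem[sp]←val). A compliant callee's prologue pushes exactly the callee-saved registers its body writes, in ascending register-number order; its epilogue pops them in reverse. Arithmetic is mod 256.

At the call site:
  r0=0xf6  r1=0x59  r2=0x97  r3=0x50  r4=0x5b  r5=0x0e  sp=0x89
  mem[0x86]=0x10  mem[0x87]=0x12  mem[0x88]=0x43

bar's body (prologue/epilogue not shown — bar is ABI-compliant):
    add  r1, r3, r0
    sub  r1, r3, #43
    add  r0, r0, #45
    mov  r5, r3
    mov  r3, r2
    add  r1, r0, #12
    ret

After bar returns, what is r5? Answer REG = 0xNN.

REG = 0x0e

prologue: push r3 -> mem[0x88]=0x50, sp=0x88
prologue: push r5 -> mem[0x87]=0x0e, sp=0x87
body[0] add  r1, r3, r0 -> r1=0x46
body[1] sub  r1, r3, #43 -> r1=0x25
body[2] add  r0, r0, #45 -> r0=0x23
body[3] mov  r5, r3 -> r5=0x50
body[4] mov  r3, r2 -> r3=0x97
body[5] add  r1, r0, #12 -> r1=0x2f
epilogue: pop r5=0x0e, sp=0x88
epilogue: pop r3=0x50, sp=0x89
r5 is callee-saved -> restored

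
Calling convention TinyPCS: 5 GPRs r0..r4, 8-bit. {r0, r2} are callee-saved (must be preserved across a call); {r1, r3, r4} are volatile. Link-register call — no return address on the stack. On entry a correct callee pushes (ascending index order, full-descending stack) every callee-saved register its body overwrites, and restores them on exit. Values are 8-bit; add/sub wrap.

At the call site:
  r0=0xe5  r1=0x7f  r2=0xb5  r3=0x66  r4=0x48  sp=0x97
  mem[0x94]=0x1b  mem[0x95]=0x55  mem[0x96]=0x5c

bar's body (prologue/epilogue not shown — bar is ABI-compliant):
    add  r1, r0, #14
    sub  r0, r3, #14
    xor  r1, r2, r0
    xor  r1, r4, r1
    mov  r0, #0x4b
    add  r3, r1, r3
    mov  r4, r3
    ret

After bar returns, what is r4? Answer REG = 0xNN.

prologue: push r0 → mem[0x96]=0xe5, sp=0x96
body[0] add  r1, r0, #14 → r1=0xf3
body[1] sub  r0, r3, #14 → r0=0x58
body[2] xor  r1, r2, r0 → r1=0xed
body[3] xor  r1, r4, r1 → r1=0xa5
body[4] mov  r0, #0x4b → r0=0x4b
body[5] add  r3, r1, r3 → r3=0x0b
body[6] mov  r4, r3 → r4=0x0b
epilogue: pop r0=0xe5, sp=0x97
r4 is caller-saved → body value

REG = 0x0b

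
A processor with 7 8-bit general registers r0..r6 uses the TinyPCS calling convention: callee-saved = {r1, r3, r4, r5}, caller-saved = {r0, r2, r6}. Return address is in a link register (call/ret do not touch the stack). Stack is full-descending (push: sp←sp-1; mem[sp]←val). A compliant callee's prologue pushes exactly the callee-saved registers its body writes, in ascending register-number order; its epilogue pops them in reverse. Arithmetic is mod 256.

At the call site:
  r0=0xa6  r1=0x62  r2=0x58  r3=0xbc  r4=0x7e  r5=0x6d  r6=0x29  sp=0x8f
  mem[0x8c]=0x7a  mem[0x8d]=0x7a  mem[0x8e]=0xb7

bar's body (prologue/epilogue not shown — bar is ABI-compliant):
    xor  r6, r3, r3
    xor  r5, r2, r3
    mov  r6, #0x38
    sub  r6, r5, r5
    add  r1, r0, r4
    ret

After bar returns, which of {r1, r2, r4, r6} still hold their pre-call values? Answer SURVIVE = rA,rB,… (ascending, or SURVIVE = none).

prologue: push r1 → mem[0x8e]=0x62, sp=0x8e
prologue: push r5 → mem[0x8d]=0x6d, sp=0x8d
body[0] xor  r6, r3, r3 → r6=0x00
body[1] xor  r5, r2, r3 → r5=0xe4
body[2] mov  r6, #0x38 → r6=0x38
body[3] sub  r6, r5, r5 → r6=0x00
body[4] add  r1, r0, r4 → r1=0x24
epilogue: pop r5=0x6d, sp=0x8e
epilogue: pop r1=0x62, sp=0x8f
r1: callee-saved, written=True
r2: caller-saved, written=False
r4: callee-saved, written=False
r6: caller-saved, written=True

SURVIVE = r1,r2,r4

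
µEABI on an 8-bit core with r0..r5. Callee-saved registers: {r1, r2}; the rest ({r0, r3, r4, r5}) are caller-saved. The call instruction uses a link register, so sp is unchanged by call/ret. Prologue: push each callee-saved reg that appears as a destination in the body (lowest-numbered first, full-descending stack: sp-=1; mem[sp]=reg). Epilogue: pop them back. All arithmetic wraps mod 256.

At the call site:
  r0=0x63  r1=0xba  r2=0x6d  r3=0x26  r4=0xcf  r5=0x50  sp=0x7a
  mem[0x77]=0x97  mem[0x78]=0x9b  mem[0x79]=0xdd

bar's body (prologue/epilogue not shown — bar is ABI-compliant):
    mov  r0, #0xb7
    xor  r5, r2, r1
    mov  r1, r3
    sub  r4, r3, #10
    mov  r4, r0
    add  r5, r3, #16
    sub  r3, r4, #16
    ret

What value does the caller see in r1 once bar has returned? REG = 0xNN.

REG = 0xba

prologue: push r1 -> mem[0x79]=0xba, sp=0x79
body[0] mov  r0, #0xb7 -> r0=0xb7
body[1] xor  r5, r2, r1 -> r5=0xd7
body[2] mov  r1, r3 -> r1=0x26
body[3] sub  r4, r3, #10 -> r4=0x1c
body[4] mov  r4, r0 -> r4=0xb7
body[5] add  r5, r3, #16 -> r5=0x36
body[6] sub  r3, r4, #16 -> r3=0xa7
epilogue: pop r1=0xba, sp=0x7a
r1 is callee-saved -> restored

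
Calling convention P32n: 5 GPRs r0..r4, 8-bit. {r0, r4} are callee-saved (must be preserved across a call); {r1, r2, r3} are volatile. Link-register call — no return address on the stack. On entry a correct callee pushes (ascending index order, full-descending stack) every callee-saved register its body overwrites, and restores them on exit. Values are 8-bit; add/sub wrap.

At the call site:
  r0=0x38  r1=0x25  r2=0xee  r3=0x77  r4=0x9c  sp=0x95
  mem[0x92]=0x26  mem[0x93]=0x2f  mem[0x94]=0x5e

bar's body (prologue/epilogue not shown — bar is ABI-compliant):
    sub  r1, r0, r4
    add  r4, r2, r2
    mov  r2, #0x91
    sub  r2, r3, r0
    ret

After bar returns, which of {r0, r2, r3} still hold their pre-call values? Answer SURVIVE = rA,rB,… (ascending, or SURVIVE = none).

prologue: push r4 -> mem[0x94]=0x9c, sp=0x94
body[0] sub  r1, r0, r4 -> r1=0x9c
body[1] add  r4, r2, r2 -> r4=0xdc
body[2] mov  r2, #0x91 -> r2=0x91
body[3] sub  r2, r3, r0 -> r2=0x3f
epilogue: pop r4=0x9c, sp=0x95
r0: callee-saved, written=False
r2: caller-saved, written=True
r3: caller-saved, written=False

SURVIVE = r0,r3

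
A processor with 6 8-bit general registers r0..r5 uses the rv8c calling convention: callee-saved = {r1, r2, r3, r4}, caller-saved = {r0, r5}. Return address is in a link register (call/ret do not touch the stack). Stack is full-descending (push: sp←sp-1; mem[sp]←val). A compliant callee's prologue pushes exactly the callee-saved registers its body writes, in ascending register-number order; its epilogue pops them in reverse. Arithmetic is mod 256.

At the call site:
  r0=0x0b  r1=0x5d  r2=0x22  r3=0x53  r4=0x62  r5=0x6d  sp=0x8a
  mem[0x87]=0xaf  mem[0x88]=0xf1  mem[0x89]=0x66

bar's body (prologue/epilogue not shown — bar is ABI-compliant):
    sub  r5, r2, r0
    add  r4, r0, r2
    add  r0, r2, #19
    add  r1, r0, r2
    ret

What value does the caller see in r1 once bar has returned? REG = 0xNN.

REG = 0x5d

prologue: push r1 → mem[0x89]=0x5d, sp=0x89
prologue: push r4 → mem[0x88]=0x62, sp=0x88
body[0] sub  r5, r2, r0 → r5=0x17
body[1] add  r4, r0, r2 → r4=0x2d
body[2] add  r0, r2, #19 → r0=0x35
body[3] add  r1, r0, r2 → r1=0x57
epilogue: pop r4=0x62, sp=0x89
epilogue: pop r1=0x5d, sp=0x8a
r1 is callee-saved → restored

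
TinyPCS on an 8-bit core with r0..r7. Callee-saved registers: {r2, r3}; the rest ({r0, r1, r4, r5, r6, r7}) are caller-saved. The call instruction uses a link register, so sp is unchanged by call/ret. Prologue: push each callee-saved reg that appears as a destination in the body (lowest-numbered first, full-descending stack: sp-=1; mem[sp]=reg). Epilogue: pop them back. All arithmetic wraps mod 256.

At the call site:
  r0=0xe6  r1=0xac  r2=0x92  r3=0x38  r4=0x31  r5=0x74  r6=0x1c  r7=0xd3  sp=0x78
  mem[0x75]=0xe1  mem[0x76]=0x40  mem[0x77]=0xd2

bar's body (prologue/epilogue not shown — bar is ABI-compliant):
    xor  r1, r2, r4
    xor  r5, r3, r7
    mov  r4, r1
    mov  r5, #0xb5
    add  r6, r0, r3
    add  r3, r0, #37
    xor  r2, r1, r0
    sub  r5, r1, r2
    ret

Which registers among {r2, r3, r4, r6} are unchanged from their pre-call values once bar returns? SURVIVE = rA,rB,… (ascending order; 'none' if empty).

prologue: push r2 → mem[0x77]=0x92, sp=0x77
prologue: push r3 → mem[0x76]=0x38, sp=0x76
body[0] xor  r1, r2, r4 → r1=0xa3
body[1] xor  r5, r3, r7 → r5=0xeb
body[2] mov  r4, r1 → r4=0xa3
body[3] mov  r5, #0xb5 → r5=0xb5
body[4] add  r6, r0, r3 → r6=0x1e
body[5] add  r3, r0, #37 → r3=0x0b
body[6] xor  r2, r1, r0 → r2=0x45
body[7] sub  r5, r1, r2 → r5=0x5e
epilogue: pop r3=0x38, sp=0x77
epilogue: pop r2=0x92, sp=0x78
r2: callee-saved, written=True
r3: callee-saved, written=True
r4: caller-saved, written=True
r6: caller-saved, written=True

SURVIVE = r2,r3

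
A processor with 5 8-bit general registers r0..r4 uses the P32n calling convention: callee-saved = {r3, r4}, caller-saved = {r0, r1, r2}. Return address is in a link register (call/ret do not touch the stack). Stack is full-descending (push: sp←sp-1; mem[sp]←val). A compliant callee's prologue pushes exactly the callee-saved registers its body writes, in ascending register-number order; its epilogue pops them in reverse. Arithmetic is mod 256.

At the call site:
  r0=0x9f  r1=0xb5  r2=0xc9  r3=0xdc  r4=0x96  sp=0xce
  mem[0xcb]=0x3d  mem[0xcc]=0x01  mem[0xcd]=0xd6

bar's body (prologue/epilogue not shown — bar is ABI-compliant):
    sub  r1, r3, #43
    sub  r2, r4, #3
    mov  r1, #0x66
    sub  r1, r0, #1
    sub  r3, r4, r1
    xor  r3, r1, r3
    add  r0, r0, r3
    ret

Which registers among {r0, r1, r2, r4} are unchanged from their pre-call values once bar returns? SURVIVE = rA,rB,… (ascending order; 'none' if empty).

SURVIVE = r4

prologue: push r3 -> mem[0xcd]=0xdc, sp=0xcd
body[0] sub  r1, r3, #43 -> r1=0xb1
body[1] sub  r2, r4, #3 -> r2=0x93
body[2] mov  r1, #0x66 -> r1=0x66
body[3] sub  r1, r0, #1 -> r1=0x9e
body[4] sub  r3, r4, r1 -> r3=0xf8
body[5] xor  r3, r1, r3 -> r3=0x66
body[6] add  r0, r0, r3 -> r0=0x05
epilogue: pop r3=0xdc, sp=0xce
r0: caller-saved, written=True
r1: caller-saved, written=True
r2: caller-saved, written=True
r4: callee-saved, written=False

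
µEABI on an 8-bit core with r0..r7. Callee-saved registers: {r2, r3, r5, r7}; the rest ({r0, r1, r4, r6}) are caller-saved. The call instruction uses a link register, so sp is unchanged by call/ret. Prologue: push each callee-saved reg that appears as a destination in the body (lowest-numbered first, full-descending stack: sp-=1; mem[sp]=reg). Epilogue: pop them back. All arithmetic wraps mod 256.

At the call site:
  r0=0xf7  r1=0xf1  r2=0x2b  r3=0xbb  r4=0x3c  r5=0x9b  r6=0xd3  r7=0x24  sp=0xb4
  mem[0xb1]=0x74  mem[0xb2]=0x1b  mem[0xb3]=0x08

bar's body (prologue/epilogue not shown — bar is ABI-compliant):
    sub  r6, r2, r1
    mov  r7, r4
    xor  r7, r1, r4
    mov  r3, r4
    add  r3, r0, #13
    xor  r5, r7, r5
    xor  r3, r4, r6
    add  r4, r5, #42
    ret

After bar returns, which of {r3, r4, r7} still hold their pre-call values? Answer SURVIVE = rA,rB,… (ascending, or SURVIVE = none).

prologue: push r3 → mem[0xb3]=0xbb, sp=0xb3
prologue: push r5 → mem[0xb2]=0x9b, sp=0xb2
prologue: push r7 → mem[0xb1]=0x24, sp=0xb1
body[0] sub  r6, r2, r1 → r6=0x3a
body[1] mov  r7, r4 → r7=0x3c
body[2] xor  r7, r1, r4 → r7=0xcd
body[3] mov  r3, r4 → r3=0x3c
body[4] add  r3, r0, #13 → r3=0x04
body[5] xor  r5, r7, r5 → r5=0x56
body[6] xor  r3, r4, r6 → r3=0x06
body[7] add  r4, r5, #42 → r4=0x80
epilogue: pop r7=0x24, sp=0xb2
epilogue: pop r5=0x9b, sp=0xb3
epilogue: pop r3=0xbb, sp=0xb4
r3: callee-saved, written=True
r4: caller-saved, written=True
r7: callee-saved, written=True

SURVIVE = r3,r7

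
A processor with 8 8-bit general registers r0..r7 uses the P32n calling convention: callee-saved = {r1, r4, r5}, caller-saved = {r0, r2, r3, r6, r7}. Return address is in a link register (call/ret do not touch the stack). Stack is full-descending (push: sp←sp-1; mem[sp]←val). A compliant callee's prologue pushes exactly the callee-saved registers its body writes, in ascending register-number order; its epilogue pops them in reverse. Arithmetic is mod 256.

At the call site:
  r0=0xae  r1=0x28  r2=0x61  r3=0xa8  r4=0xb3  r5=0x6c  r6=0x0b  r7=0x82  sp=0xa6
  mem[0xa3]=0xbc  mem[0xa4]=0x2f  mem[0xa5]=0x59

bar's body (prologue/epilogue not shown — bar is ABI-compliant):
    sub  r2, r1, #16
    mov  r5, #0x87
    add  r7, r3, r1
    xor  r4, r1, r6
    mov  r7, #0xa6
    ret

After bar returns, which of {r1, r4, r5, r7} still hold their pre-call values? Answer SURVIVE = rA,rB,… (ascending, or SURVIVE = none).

SURVIVE = r1,r4,r5

prologue: push r4 → mem[0xa5]=0xb3, sp=0xa5
prologue: push r5 → mem[0xa4]=0x6c, sp=0xa4
body[0] sub  r2, r1, #16 → r2=0x18
body[1] mov  r5, #0x87 → r5=0x87
body[2] add  r7, r3, r1 → r7=0xd0
body[3] xor  r4, r1, r6 → r4=0x23
body[4] mov  r7, #0xa6 → r7=0xa6
epilogue: pop r5=0x6c, sp=0xa5
epilogue: pop r4=0xb3, sp=0xa6
r1: callee-saved, written=False
r4: callee-saved, written=True
r5: callee-saved, written=True
r7: caller-saved, written=True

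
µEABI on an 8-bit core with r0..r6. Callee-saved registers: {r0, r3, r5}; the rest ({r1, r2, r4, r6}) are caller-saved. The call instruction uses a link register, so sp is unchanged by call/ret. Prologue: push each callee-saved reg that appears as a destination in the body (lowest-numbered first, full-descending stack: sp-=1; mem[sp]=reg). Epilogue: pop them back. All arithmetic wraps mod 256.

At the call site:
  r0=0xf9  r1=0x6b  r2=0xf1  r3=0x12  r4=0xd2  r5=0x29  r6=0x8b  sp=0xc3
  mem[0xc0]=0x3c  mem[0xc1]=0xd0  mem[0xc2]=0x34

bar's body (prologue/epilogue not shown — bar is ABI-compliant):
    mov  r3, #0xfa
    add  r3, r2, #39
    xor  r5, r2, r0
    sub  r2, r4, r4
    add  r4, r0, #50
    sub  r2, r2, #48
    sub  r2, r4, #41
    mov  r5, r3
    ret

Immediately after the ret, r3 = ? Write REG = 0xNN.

prologue: push r3 → mem[0xc2]=0x12, sp=0xc2
prologue: push r5 → mem[0xc1]=0x29, sp=0xc1
body[0] mov  r3, #0xfa → r3=0xfa
body[1] add  r3, r2, #39 → r3=0x18
body[2] xor  r5, r2, r0 → r5=0x08
body[3] sub  r2, r4, r4 → r2=0x00
body[4] add  r4, r0, #50 → r4=0x2b
body[5] sub  r2, r2, #48 → r2=0xd0
body[6] sub  r2, r4, #41 → r2=0x02
body[7] mov  r5, r3 → r5=0x18
epilogue: pop r5=0x29, sp=0xc2
epilogue: pop r3=0x12, sp=0xc3
r3 is callee-saved → restored

REG = 0x12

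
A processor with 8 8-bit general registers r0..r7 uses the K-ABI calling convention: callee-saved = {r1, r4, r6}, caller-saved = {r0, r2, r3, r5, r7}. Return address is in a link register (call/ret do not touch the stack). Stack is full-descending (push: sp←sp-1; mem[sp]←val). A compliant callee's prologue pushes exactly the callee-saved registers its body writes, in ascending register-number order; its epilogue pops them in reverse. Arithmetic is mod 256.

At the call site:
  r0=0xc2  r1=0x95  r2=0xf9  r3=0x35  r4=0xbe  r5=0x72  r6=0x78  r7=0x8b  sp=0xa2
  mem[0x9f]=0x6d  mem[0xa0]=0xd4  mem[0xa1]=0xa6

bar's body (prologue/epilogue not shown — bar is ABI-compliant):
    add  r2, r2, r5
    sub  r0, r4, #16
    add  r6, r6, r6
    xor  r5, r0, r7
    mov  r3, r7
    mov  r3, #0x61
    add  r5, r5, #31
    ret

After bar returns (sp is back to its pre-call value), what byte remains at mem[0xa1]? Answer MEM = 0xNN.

MEM = 0x78

prologue: push r6 → mem[0xa1]=0x78, sp=0xa1
body[0] add  r2, r2, r5 → r2=0x6b
body[1] sub  r0, r4, #16 → r0=0xae
body[2] add  r6, r6, r6 → r6=0xf0
body[3] xor  r5, r0, r7 → r5=0x25
body[4] mov  r3, r7 → r3=0x8b
body[5] mov  r3, #0x61 → r3=0x61
body[6] add  r5, r5, #31 → r5=0x44
epilogue: pop r6=0x78, sp=0xa2
prologue pushed ['r6'] at ['0xa1']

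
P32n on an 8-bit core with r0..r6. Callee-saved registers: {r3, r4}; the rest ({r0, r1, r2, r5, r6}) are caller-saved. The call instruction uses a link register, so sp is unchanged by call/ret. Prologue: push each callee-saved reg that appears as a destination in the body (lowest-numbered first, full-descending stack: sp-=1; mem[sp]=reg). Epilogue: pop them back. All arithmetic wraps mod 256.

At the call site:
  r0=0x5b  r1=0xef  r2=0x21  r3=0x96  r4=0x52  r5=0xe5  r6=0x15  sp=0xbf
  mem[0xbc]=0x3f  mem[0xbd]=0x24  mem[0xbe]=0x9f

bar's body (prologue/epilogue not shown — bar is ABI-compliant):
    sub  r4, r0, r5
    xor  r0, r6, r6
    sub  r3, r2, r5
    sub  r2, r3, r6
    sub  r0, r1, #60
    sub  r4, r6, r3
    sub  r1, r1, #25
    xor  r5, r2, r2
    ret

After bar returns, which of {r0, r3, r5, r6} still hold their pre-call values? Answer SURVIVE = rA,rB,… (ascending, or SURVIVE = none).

prologue: push r3 -> mem[0xbe]=0x96, sp=0xbe
prologue: push r4 -> mem[0xbd]=0x52, sp=0xbd
body[0] sub  r4, r0, r5 -> r4=0x76
body[1] xor  r0, r6, r6 -> r0=0x00
body[2] sub  r3, r2, r5 -> r3=0x3c
body[3] sub  r2, r3, r6 -> r2=0x27
body[4] sub  r0, r1, #60 -> r0=0xb3
body[5] sub  r4, r6, r3 -> r4=0xd9
body[6] sub  r1, r1, #25 -> r1=0xd6
body[7] xor  r5, r2, r2 -> r5=0x00
epilogue: pop r4=0x52, sp=0xbe
epilogue: pop r3=0x96, sp=0xbf
r0: caller-saved, written=True
r3: callee-saved, written=True
r5: caller-saved, written=True
r6: caller-saved, written=False

SURVIVE = r3,r6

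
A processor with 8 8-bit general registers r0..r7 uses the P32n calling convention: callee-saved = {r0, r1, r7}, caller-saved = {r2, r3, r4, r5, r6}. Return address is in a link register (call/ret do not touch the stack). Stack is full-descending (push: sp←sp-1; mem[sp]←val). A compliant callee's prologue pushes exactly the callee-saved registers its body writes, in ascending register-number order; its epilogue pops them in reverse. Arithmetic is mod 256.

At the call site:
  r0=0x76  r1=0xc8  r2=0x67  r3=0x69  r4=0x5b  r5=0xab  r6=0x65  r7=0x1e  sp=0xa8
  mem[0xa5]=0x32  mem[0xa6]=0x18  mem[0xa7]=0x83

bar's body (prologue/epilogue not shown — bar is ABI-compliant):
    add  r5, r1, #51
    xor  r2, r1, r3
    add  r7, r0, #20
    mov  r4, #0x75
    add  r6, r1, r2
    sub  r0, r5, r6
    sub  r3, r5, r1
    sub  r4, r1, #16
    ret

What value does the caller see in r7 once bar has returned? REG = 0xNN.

prologue: push r0 -> mem[0xa7]=0x76, sp=0xa7
prologue: push r7 -> mem[0xa6]=0x1e, sp=0xa6
body[0] add  r5, r1, #51 -> r5=0xfb
body[1] xor  r2, r1, r3 -> r2=0xa1
body[2] add  r7, r0, #20 -> r7=0x8a
body[3] mov  r4, #0x75 -> r4=0x75
body[4] add  r6, r1, r2 -> r6=0x69
body[5] sub  r0, r5, r6 -> r0=0x92
body[6] sub  r3, r5, r1 -> r3=0x33
body[7] sub  r4, r1, #16 -> r4=0xb8
epilogue: pop r7=0x1e, sp=0xa7
epilogue: pop r0=0x76, sp=0xa8
r7 is callee-saved -> restored

REG = 0x1e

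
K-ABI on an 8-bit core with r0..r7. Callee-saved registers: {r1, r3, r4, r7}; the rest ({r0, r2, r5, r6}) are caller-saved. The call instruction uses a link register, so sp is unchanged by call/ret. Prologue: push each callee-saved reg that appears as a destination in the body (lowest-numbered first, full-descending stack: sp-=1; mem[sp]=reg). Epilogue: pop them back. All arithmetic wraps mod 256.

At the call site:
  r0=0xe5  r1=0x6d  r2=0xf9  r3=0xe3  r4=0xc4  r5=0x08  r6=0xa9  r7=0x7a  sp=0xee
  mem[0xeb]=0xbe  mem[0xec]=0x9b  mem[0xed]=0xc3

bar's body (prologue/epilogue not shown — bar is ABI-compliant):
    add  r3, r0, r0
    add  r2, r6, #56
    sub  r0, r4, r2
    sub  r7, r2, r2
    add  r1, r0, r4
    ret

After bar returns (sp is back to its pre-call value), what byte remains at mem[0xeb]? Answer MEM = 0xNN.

MEM = 0x7a

prologue: push r1 → mem[0xed]=0x6d, sp=0xed
prologue: push r3 → mem[0xec]=0xe3, sp=0xec
prologue: push r7 → mem[0xeb]=0x7a, sp=0xeb
body[0] add  r3, r0, r0 → r3=0xca
body[1] add  r2, r6, #56 → r2=0xe1
body[2] sub  r0, r4, r2 → r0=0xe3
body[3] sub  r7, r2, r2 → r7=0x00
body[4] add  r1, r0, r4 → r1=0xa7
epilogue: pop r7=0x7a, sp=0xec
epilogue: pop r3=0xe3, sp=0xed
epilogue: pop r1=0x6d, sp=0xee
prologue pushed ['r1', 'r3', 'r7'] at ['0xed', '0xec', '0xeb']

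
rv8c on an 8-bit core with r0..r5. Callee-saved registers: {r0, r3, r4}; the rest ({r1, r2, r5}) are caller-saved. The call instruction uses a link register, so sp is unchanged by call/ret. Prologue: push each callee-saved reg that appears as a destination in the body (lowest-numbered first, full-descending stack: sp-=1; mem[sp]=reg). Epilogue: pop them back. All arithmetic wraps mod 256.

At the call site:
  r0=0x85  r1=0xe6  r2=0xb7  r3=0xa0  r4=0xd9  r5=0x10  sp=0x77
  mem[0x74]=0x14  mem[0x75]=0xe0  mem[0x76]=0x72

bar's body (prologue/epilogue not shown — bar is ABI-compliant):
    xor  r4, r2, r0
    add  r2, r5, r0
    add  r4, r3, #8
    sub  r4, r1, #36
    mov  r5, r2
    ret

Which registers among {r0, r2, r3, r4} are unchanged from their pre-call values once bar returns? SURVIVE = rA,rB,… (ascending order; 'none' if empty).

SURVIVE = r0,r3,r4

prologue: push r4 → mem[0x76]=0xd9, sp=0x76
body[0] xor  r4, r2, r0 → r4=0x32
body[1] add  r2, r5, r0 → r2=0x95
body[2] add  r4, r3, #8 → r4=0xa8
body[3] sub  r4, r1, #36 → r4=0xc2
body[4] mov  r5, r2 → r5=0x95
epilogue: pop r4=0xd9, sp=0x77
r0: callee-saved, written=False
r2: caller-saved, written=True
r3: callee-saved, written=False
r4: callee-saved, written=True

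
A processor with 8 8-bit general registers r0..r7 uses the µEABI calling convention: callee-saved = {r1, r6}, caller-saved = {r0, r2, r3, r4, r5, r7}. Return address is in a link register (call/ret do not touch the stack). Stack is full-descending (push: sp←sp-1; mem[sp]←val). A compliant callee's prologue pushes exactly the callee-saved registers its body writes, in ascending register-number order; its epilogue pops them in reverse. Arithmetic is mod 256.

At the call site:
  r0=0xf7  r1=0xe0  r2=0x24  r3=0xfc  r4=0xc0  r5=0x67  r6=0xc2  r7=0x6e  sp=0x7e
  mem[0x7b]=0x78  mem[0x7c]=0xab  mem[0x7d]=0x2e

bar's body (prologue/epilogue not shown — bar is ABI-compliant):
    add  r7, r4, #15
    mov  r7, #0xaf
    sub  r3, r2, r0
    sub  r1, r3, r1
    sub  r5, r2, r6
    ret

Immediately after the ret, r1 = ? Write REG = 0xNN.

REG = 0xe0

prologue: push r1 -> mem[0x7d]=0xe0, sp=0x7d
body[0] add  r7, r4, #15 -> r7=0xcf
body[1] mov  r7, #0xaf -> r7=0xaf
body[2] sub  r3, r2, r0 -> r3=0x2d
body[3] sub  r1, r3, r1 -> r1=0x4d
body[4] sub  r5, r2, r6 -> r5=0x62
epilogue: pop r1=0xe0, sp=0x7e
r1 is callee-saved -> restored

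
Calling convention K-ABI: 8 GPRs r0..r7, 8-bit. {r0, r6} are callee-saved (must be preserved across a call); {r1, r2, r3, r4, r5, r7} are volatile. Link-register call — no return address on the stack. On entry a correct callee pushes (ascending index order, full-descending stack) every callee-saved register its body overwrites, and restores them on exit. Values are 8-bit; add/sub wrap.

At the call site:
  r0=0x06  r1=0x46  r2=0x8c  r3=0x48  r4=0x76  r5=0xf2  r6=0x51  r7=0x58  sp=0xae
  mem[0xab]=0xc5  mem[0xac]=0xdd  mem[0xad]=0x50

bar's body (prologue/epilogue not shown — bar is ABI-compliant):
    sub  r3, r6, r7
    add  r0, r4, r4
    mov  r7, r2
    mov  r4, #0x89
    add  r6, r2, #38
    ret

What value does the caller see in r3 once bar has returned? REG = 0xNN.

REG = 0xf9

prologue: push r0 -> mem[0xad]=0x06, sp=0xad
prologue: push r6 -> mem[0xac]=0x51, sp=0xac
body[0] sub  r3, r6, r7 -> r3=0xf9
body[1] add  r0, r4, r4 -> r0=0xec
body[2] mov  r7, r2 -> r7=0x8c
body[3] mov  r4, #0x89 -> r4=0x89
body[4] add  r6, r2, #38 -> r6=0xb2
epilogue: pop r6=0x51, sp=0xad
epilogue: pop r0=0x06, sp=0xae
r3 is caller-saved -> body value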